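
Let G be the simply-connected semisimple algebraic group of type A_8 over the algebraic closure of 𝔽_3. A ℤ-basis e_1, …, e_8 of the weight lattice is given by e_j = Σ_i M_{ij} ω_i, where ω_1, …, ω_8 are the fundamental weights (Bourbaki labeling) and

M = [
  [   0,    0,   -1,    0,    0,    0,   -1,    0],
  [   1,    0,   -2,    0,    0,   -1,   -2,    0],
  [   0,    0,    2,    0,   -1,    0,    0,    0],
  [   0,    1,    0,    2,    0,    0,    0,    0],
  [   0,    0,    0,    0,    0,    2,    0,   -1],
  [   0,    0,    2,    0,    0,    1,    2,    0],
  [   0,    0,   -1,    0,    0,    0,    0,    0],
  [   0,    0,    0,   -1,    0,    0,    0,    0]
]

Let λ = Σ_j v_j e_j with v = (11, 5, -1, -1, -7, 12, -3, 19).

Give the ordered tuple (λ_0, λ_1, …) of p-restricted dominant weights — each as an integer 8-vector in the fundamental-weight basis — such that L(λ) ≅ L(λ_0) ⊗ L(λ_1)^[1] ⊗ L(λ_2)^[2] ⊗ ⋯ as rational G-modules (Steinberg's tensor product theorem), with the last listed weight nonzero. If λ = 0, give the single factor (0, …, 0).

In the fundamental-weight basis, λ has coordinates c = M·v (v = (11, 5, -1, -1, -7, 12, -3, 19)):
  c_1 = 0·11 + 0·5 + (-1)·(-1) + (0)·(-1) + (0)·(-7) + 0·12 + (-1)·(-3) + 0·19 = 4
  c_2 = 1·11 + 0·5 + (-2)·(-1) + (0)·(-1) + (0)·(-7) + (-1)·(12) + (-2)·(-3) + 0·19 = 7
  c_3 = 0·11 + 0·5 + (2)·(-1) + (0)·(-1) + (-1)·(-7) + 0·12 + (0)·(-3) + 0·19 = 5
  c_4 = 0·11 + 1·5 + (0)·(-1) + (2)·(-1) + (0)·(-7) + 0·12 + (0)·(-3) + 0·19 = 3
  c_5 = 0·11 + 0·5 + (0)·(-1) + (0)·(-1) + (0)·(-7) + 2·12 + (0)·(-3) + (-1)·(19) = 5
  c_6 = 0·11 + 0·5 + (2)·(-1) + (0)·(-1) + (0)·(-7) + 1·12 + (2)·(-3) + 0·19 = 4
  c_7 = 0·11 + 0·5 + (-1)·(-1) + (0)·(-1) + (0)·(-7) + 0·12 + (0)·(-3) + 0·19 = 1
  c_8 = 0·11 + 0·5 + (0)·(-1) + (-1)·(-1) + (0)·(-7) + 0·12 + (0)·(-3) + 0·19 = 1
Base-3 expansion of each c_i:
  c_1 = 4 = 1·3^0 + 1·3^1
  c_2 = 7 = 1·3^0 + 2·3^1
  c_3 = 5 = 2·3^0 + 1·3^1
  c_4 = 3 = 0·3^0 + 1·3^1
  c_5 = 5 = 2·3^0 + 1·3^1
  c_6 = 4 = 1·3^0 + 1·3^1
  c_7 = 1 = 1·3^0
  c_8 = 1 = 1·3^0
λ_0 = (1, 1, 2, 0, 2, 1, 1, 1)
λ_1 = (1, 2, 1, 1, 1, 1, 0, 0)

((1, 1, 2, 0, 2, 1, 1, 1), (1, 2, 1, 1, 1, 1, 0, 0))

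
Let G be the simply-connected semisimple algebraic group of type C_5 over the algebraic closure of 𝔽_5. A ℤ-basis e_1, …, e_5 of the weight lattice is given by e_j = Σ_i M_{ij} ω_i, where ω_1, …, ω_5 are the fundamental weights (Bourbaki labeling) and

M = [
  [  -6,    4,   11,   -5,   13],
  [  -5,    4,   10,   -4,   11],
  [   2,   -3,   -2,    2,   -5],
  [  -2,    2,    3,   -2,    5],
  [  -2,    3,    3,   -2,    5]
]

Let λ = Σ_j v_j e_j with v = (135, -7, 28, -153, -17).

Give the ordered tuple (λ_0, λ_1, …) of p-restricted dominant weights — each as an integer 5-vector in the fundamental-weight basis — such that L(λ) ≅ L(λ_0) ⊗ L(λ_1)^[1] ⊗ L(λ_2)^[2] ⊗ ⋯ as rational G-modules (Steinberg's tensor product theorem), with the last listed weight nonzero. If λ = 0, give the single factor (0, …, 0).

Converting to the ω-basis (c_i = row i of M dotted with v = (135, -7, 28, -153, -17)):
  c_1 = -6*135 + 4*-7 + 11*28 + -5*-153 + 13*-17 = 14
  c_2 = -5*135 + 4*-7 + 10*28 + -4*-153 + 11*-17 = 2
  c_3 = 2*135 + -3*-7 + -2*28 + 2*-153 + -5*-17 = 14
  c_4 = -2*135 + 2*-7 + 3*28 + -2*-153 + 5*-17 = 21
  c_5 = -2*135 + 3*-7 + 3*28 + -2*-153 + 5*-17 = 14
Writing each c_i in base p = 5:
  c_1 = 14 = 4·5^0 + 2·5^1
  c_2 = 2 = 2·5^0
  c_3 = 14 = 4·5^0 + 2·5^1
  c_4 = 21 = 1·5^0 + 4·5^1
  c_5 = 14 = 4·5^0 + 2·5^1
Factor λ_0 = (4, 2, 4, 1, 4)
Factor λ_1 = (2, 0, 2, 4, 2)

((4, 2, 4, 1, 4), (2, 0, 2, 4, 2))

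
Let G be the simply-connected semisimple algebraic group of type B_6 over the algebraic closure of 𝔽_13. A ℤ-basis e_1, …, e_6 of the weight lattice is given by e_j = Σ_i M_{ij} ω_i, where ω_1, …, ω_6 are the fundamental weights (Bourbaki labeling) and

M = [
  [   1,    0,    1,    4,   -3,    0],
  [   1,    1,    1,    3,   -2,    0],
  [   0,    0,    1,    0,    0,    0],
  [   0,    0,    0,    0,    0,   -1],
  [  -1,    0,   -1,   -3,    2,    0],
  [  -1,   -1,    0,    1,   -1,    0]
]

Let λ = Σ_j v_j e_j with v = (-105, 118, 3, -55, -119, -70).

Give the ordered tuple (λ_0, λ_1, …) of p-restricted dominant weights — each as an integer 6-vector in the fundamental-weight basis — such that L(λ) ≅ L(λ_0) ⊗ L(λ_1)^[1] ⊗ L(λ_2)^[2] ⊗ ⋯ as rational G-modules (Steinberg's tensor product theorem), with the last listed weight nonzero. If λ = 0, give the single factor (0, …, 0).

Change of basis e → ω: c = M·v where v = (-105, 118, 3, -55, -119, -70):
  c_1 = (1)·(-105) + (0)·(118) + (1)·(3) + (4)·(-55) + (-3)·(-119) + (0)·(-70) = 35
  c_2 = (1)·(-105) + (1)·(118) + (1)·(3) + (3)·(-55) + (-2)·(-119) + (0)·(-70) = 89
  c_3 = (0)·(-105) + (0)·(118) + (1)·(3) + (0)·(-55) + (0)·(-119) + (0)·(-70) = 3
  c_4 = (0)·(-105) + (0)·(118) + (0)·(3) + (0)·(-55) + (0)·(-119) + (-1)·(-70) = 70
  c_5 = (-1)·(-105) + (0)·(118) + (-1)·(3) + (-3)·(-55) + (2)·(-119) + (0)·(-70) = 29
  c_6 = (-1)·(-105) + (-1)·(118) + (0)·(3) + (1)·(-55) + (-1)·(-119) + (0)·(-70) = 51
p = 13; digits c_i = Σ_j d_{ij}·13^j, 0 ≤ d_{ij} < 13:
  c_1 = 35 = 9·13^0 + 2·13^1
  c_2 = 89 = 11·13^0 + 6·13^1
  c_3 = 3 = 3·13^0
  c_4 = 70 = 5·13^0 + 5·13^1
  c_5 = 29 = 3·13^0 + 2·13^1
  c_6 = 51 = 12·13^0 + 3·13^1
p-restricted factor λ_0 = (9, 11, 3, 5, 3, 12)
p-restricted factor λ_1 = (2, 6, 0, 5, 2, 3)

((9, 11, 3, 5, 3, 12), (2, 6, 0, 5, 2, 3))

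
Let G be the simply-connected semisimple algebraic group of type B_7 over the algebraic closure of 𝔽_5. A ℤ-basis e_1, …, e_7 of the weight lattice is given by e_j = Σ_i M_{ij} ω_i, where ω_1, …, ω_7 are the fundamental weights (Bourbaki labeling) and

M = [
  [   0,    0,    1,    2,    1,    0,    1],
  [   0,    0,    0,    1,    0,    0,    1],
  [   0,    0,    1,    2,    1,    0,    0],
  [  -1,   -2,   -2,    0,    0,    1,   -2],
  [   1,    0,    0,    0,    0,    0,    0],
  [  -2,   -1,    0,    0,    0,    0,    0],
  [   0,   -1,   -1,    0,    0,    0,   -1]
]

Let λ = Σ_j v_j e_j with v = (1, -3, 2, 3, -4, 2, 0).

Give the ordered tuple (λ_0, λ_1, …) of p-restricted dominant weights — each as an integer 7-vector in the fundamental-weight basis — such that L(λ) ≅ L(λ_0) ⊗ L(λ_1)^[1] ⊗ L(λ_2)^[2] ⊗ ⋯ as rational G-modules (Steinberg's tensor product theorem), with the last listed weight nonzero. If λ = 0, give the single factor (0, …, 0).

((4, 3, 4, 3, 1, 1, 1),)

In the fundamental-weight basis, λ has coordinates c = M·v (v = (1, -3, 2, 3, -4, 2, 0)):
  c_1 = 0·1 + (0)·(-3) + 1·2 + 2·3 + (1)·(-4) + 0·2 + 1·0 = 4
  c_2 = 0·1 + (0)·(-3) + 0·2 + 1·3 + (0)·(-4) + 0·2 + 1·0 = 3
  c_3 = 0·1 + (0)·(-3) + 1·2 + 2·3 + (1)·(-4) + 0·2 + 0·0 = 4
  c_4 = (-1)·(1) + (-2)·(-3) + (-2)·(2) + 0·3 + (0)·(-4) + 1·2 + (-2)·(0) = 3
  c_5 = 1·1 + (0)·(-3) + 0·2 + 0·3 + (0)·(-4) + 0·2 + 0·0 = 1
  c_6 = (-2)·(1) + (-1)·(-3) + 0·2 + 0·3 + (0)·(-4) + 0·2 + 0·0 = 1
  c_7 = 0·1 + (-1)·(-3) + (-1)·(2) + 0·3 + (0)·(-4) + 0·2 + (-1)·(0) = 1
Writing each c_i in base p = 5:
  c_1 = 4 = 4·5^0
  c_2 = 3 = 3·5^0
  c_3 = 4 = 4·5^0
  c_4 = 3 = 3·5^0
  c_5 = 1 = 1·5^0
  c_6 = 1 = 1·5^0
  c_7 = 1 = 1·5^0
λ_0 = (4, 3, 4, 3, 1, 1, 1)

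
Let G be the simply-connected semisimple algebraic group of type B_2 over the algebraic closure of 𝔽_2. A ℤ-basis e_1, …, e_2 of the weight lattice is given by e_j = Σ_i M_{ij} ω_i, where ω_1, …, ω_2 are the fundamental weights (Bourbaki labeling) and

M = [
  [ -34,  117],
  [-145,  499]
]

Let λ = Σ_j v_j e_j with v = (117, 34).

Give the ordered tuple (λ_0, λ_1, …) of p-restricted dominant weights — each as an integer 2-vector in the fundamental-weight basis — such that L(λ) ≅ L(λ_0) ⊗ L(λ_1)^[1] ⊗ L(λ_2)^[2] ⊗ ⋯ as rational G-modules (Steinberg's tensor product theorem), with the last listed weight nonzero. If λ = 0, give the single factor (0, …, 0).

Compute c_i = Σ_j M_{ij} v_j with v = (117, 34):
  c_1 = -34*117 + 117*34 = 0
  c_2 = -145*117 + 499*34 = 1
p = 2; digits c_i = Σ_j d_{ij}·2^j, 0 ≤ d_{ij} < 2:
  c_1 = 0
  c_2 = 1 = 1·2^0
λ_0 = (0, 1)

((0, 1),)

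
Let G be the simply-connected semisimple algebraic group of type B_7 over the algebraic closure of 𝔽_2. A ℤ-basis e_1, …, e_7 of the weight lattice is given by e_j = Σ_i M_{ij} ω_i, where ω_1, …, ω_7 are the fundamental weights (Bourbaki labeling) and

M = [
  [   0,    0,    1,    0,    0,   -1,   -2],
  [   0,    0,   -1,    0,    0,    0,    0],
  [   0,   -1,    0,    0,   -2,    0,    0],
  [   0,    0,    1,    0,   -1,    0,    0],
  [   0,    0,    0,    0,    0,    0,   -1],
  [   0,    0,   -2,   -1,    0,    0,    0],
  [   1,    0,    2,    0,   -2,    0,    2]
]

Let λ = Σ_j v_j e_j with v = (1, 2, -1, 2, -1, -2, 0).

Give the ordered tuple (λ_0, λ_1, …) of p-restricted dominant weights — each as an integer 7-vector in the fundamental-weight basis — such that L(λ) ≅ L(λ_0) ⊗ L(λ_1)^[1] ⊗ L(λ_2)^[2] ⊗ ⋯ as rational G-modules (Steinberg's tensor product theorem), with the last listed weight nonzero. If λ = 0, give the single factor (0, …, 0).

((1, 1, 0, 0, 0, 0, 1),)

Converting to the ω-basis (c_i = row i of M dotted with v = (1, 2, -1, 2, -1, -2, 0)):
  c_1 = (0)·(1) + (0)·(2) + (1)·(-1) + (0)·(2) + (0)·(-1) + (-1)·(-2) + (-2)·(0) = 1
  c_2 = (0)·(1) + (0)·(2) + (-1)·(-1) + (0)·(2) + (0)·(-1) + (0)·(-2) + (0)·(0) = 1
  c_3 = (0)·(1) + (-1)·(2) + (0)·(-1) + (0)·(2) + (-2)·(-1) + (0)·(-2) + (0)·(0) = 0
  c_4 = (0)·(1) + (0)·(2) + (1)·(-1) + (0)·(2) + (-1)·(-1) + (0)·(-2) + (0)·(0) = 0
  c_5 = (0)·(1) + (0)·(2) + (0)·(-1) + (0)·(2) + (0)·(-1) + (0)·(-2) + (-1)·(0) = 0
  c_6 = (0)·(1) + (0)·(2) + (-2)·(-1) + (-1)·(2) + (0)·(-1) + (0)·(-2) + (0)·(0) = 0
  c_7 = (1)·(1) + (0)·(2) + (2)·(-1) + (0)·(2) + (-2)·(-1) + (0)·(-2) + (2)·(0) = 1
Writing each c_i in base p = 2:
  c_1 = 1 = 1·2^0
  c_2 = 1 = 1·2^0
  c_3 = 0
  c_4 = 0
  c_5 = 0
  c_6 = 0
  c_7 = 1 = 1·2^0
Factor λ_0 = (1, 1, 0, 0, 0, 0, 1)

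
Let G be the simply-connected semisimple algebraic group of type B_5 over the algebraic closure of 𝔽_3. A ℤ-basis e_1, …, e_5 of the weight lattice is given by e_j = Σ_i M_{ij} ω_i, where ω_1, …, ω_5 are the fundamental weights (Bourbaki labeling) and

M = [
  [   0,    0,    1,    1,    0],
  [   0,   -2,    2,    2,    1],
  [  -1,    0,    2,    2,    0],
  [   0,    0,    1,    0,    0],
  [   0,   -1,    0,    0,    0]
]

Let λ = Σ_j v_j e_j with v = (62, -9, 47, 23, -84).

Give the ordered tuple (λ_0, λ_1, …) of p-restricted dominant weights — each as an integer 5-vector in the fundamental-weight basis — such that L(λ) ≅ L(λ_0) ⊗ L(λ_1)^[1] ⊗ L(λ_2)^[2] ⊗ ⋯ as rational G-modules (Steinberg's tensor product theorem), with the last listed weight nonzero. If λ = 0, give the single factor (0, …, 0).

((1, 2, 0, 2, 0), (2, 0, 2, 0, 0), (1, 2, 2, 2, 1), (2, 2, 2, 1, 0))

In the fundamental-weight basis, λ has coordinates c = M·v (v = (62, -9, 47, 23, -84)):
  c_1 = 0·62 + (0)·(-9) + 1·47 + 1·23 + (0)·(-84) = 70
  c_2 = 0·62 + (-2)·(-9) + 2·47 + 2·23 + (1)·(-84) = 74
  c_3 = (-1)·(62) + (0)·(-9) + 2·47 + 2·23 + (0)·(-84) = 78
  c_4 = 0·62 + (0)·(-9) + 1·47 + 0·23 + (0)·(-84) = 47
  c_5 = 0·62 + (-1)·(-9) + 0·47 + 0·23 + (0)·(-84) = 9
p = 3; digits c_i = Σ_j d_{ij}·3^j, 0 ≤ d_{ij} < 3:
  c_1 = 70 = 1·3^0 + 2·3^1 + 1·3^2 + 2·3^3
  c_2 = 74 = 2·3^0 + 0·3^1 + 2·3^2 + 2·3^3
  c_3 = 78 = 0·3^0 + 2·3^1 + 2·3^2 + 2·3^3
  c_4 = 47 = 2·3^0 + 0·3^1 + 2·3^2 + 1·3^3
  c_5 = 9 = 0·3^0 + 0·3^1 + 1·3^2
λ_0 = (1, 2, 0, 2, 0)
λ_1 = (2, 0, 2, 0, 0)
λ_2 = (1, 2, 2, 2, 1)
λ_3 = (2, 2, 2, 1, 0)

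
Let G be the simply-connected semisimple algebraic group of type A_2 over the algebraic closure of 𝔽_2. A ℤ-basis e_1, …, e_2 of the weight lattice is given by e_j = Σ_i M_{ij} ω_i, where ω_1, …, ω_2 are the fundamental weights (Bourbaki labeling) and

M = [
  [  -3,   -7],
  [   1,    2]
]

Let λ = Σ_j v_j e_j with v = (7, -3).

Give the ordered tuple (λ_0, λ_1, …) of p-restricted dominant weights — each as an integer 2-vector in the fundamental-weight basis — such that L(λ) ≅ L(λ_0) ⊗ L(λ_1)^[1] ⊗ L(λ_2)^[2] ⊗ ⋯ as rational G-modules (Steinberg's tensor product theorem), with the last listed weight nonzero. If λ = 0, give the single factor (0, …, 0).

((0, 1),)

Change of basis e → ω: c = M·v where v = (7, -3):
  c_1 = (-3)·(7) + (-7)·(-3) = 0
  c_2 = (1)·(7) + (2)·(-3) = 1
Writing each c_i in base p = 2:
  c_1 = 0
  c_2 = 1 = 1·2^0
p-restricted factor λ_0 = (0, 1)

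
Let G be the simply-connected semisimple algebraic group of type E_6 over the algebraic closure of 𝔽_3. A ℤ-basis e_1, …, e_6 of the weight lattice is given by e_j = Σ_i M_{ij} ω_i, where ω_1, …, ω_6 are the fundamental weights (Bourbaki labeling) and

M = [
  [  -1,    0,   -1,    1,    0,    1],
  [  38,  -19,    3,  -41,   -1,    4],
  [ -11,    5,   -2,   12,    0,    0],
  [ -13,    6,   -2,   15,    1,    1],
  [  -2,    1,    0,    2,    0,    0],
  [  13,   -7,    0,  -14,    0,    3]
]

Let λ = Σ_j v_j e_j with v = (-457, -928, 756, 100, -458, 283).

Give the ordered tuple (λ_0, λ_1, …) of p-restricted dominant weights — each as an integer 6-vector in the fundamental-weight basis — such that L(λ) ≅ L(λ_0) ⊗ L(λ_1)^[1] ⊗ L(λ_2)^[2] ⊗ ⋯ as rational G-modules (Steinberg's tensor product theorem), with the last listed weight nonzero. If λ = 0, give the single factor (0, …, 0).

ω-coordinates c = M·v, v = (-457, -928, 756, 100, -458, 283):
  c_1 = -1*-457 + 0*-928 + -1*756 + 1*100 + 0*-458 + 1*283 = 84
  c_2 = 38*-457 + -19*-928 + 3*756 + -41*100 + -1*-458 + 4*283 = 24
  c_3 = -11*-457 + 5*-928 + -2*756 + 12*100 + 0*-458 + 0*283 = 75
  c_4 = -13*-457 + 6*-928 + -2*756 + 15*100 + 1*-458 + 1*283 = 186
  c_5 = -2*-457 + 1*-928 + 0*756 + 2*100 + 0*-458 + 0*283 = 186
  c_6 = 13*-457 + -7*-928 + 0*756 + -14*100 + 0*-458 + 3*283 = 4
Base-3 expansion of each c_i:
  c_1 = 84 = 0·3^0 + 1·3^1 + 0·3^2 + 0·3^3 + 1·3^4
  c_2 = 24 = 0·3^0 + 2·3^1 + 2·3^2
  c_3 = 75 = 0·3^0 + 1·3^1 + 2·3^2 + 2·3^3
  c_4 = 186 = 0·3^0 + 2·3^1 + 2·3^2 + 0·3^3 + 2·3^4
  c_5 = 186 = 0·3^0 + 2·3^1 + 2·3^2 + 0·3^3 + 2·3^4
  c_6 = 4 = 1·3^0 + 1·3^1
p-restricted factor λ_0 = (0, 0, 0, 0, 0, 1)
p-restricted factor λ_1 = (1, 2, 1, 2, 2, 1)
p-restricted factor λ_2 = (0, 2, 2, 2, 2, 0)
p-restricted factor λ_3 = (0, 0, 2, 0, 0, 0)
p-restricted factor λ_4 = (1, 0, 0, 2, 2, 0)

((0, 0, 0, 0, 0, 1), (1, 2, 1, 2, 2, 1), (0, 2, 2, 2, 2, 0), (0, 0, 2, 0, 0, 0), (1, 0, 0, 2, 2, 0))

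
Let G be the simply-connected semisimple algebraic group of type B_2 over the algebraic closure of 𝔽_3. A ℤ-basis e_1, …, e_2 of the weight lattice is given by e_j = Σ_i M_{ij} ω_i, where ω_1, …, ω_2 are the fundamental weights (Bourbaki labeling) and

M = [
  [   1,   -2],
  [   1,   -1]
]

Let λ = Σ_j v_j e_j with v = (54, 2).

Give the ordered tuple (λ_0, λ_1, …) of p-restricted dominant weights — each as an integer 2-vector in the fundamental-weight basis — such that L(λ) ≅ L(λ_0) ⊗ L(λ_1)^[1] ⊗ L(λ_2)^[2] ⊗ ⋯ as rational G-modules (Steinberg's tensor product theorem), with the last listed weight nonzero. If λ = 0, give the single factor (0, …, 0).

((2, 1), (1, 2), (2, 2), (1, 1))

Change of basis e → ω: c = M·v where v = (54, 2):
  c_1 = (1)·(54) + (-2)·(2) = 50
  c_2 = (1)·(54) + (-1)·(2) = 52
Base-3 expansion of each c_i:
  c_1 = 50 = 2·3^0 + 1·3^1 + 2·3^2 + 1·3^3
  c_2 = 52 = 1·3^0 + 2·3^1 + 2·3^2 + 1·3^3
Factor λ_0 = (2, 1)
Factor λ_1 = (1, 2)
Factor λ_2 = (2, 2)
Factor λ_3 = (1, 1)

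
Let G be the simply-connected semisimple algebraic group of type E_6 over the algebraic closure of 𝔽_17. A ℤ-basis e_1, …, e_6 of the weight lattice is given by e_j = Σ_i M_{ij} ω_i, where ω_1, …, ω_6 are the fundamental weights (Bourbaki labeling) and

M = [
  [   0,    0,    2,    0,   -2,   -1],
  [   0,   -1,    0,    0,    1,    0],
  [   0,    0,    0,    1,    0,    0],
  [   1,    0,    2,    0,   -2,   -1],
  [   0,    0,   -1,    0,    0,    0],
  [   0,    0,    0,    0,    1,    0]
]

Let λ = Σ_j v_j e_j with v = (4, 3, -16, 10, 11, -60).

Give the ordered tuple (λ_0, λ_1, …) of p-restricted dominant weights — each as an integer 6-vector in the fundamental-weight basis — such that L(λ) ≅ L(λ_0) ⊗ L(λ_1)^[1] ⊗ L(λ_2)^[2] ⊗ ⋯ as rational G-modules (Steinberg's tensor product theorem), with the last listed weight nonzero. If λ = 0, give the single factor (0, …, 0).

Compute c_i = Σ_j M_{ij} v_j with v = (4, 3, -16, 10, 11, -60):
  c_1 = 0·4 + 0·3 + (2)·(-16) + 0·10 + (-2)·(11) + (-1)·(-60) = 6
  c_2 = 0·4 + (-1)·(3) + (0)·(-16) + 0·10 + 1·11 + (0)·(-60) = 8
  c_3 = 0·4 + 0·3 + (0)·(-16) + 1·10 + 0·11 + (0)·(-60) = 10
  c_4 = 1·4 + 0·3 + (2)·(-16) + 0·10 + (-2)·(11) + (-1)·(-60) = 10
  c_5 = 0·4 + 0·3 + (-1)·(-16) + 0·10 + 0·11 + (0)·(-60) = 16
  c_6 = 0·4 + 0·3 + (0)·(-16) + 0·10 + 1·11 + (0)·(-60) = 11
Base-17 expansion of each c_i:
  c_1 = 6 = 6·17^0
  c_2 = 8 = 8·17^0
  c_3 = 10 = 10·17^0
  c_4 = 10 = 10·17^0
  c_5 = 16 = 16·17^0
  c_6 = 11 = 11·17^0
Factor λ_0 = (6, 8, 10, 10, 16, 11)

((6, 8, 10, 10, 16, 11),)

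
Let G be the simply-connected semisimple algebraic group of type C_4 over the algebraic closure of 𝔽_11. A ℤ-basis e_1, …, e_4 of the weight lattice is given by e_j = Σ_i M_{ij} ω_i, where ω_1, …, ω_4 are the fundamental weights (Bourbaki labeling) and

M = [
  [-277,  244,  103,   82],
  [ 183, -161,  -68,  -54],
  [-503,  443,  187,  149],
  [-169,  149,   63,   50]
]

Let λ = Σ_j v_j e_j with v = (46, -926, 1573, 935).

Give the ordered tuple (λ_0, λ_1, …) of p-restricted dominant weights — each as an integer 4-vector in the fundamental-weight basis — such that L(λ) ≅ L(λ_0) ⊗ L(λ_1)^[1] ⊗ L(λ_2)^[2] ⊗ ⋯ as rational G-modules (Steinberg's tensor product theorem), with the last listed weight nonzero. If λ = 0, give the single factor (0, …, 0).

((3, 6, 0, 2), (0, 4, 10, 9))

Compute c_i = Σ_j M_{ij} v_j with v = (46, -926, 1573, 935):
  c_1 = (-277)·(46) + (244)·(-926) + 103·1573 + 82·935 = 3
  c_2 = 183·46 + (-161)·(-926) + (-68)·(1573) + (-54)·(935) = 50
  c_3 = (-503)·(46) + (443)·(-926) + 187·1573 + 149·935 = 110
  c_4 = (-169)·(46) + (149)·(-926) + 63·1573 + 50·935 = 101
Base-11 expansion of each c_i:
  c_1 = 3 = 3·11^0
  c_2 = 50 = 6·11^0 + 4·11^1
  c_3 = 110 = 0·11^0 + 10·11^1
  c_4 = 101 = 2·11^0 + 9·11^1
p-restricted factor λ_0 = (3, 6, 0, 2)
p-restricted factor λ_1 = (0, 4, 10, 9)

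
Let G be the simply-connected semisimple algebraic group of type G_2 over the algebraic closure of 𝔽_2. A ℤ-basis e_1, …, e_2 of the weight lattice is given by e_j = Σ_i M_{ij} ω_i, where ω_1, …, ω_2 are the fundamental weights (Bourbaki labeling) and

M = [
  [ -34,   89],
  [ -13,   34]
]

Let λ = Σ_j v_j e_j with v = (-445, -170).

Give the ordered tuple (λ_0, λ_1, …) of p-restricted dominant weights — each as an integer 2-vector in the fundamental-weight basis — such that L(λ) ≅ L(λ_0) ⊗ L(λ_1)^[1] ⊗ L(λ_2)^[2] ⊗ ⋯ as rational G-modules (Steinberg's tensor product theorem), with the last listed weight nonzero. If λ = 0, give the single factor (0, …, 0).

((0, 1), (0, 0), (0, 1))

Change of basis e → ω: c = M·v where v = (-445, -170):
  c_1 = -34*-445 + 89*-170 = 0
  c_2 = -13*-445 + 34*-170 = 5
Writing each c_i in base p = 2:
  c_1 = 0
  c_2 = 5 = 1·2^0 + 0·2^1 + 1·2^2
Factor λ_0 = (0, 1)
Factor λ_1 = (0, 0)
Factor λ_2 = (0, 1)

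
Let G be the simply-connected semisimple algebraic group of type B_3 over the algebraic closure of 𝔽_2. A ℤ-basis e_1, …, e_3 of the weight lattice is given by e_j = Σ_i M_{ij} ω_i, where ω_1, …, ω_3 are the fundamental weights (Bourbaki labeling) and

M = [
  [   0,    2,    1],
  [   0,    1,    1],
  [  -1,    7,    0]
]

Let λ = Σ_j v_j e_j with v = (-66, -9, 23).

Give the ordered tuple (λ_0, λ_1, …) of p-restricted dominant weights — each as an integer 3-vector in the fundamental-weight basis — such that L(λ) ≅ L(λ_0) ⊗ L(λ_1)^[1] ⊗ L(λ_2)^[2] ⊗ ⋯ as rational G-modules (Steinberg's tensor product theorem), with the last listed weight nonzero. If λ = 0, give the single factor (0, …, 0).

ω-coordinates c = M·v, v = (-66, -9, 23):
  c_1 = (0)·(-66) + (2)·(-9) + (1)·(23) = 5
  c_2 = (0)·(-66) + (1)·(-9) + (1)·(23) = 14
  c_3 = (-1)·(-66) + (7)·(-9) + (0)·(23) = 3
Base-2 expansion of each c_i:
  c_1 = 5 = 1·2^0 + 0·2^1 + 1·2^2
  c_2 = 14 = 0·2^0 + 1·2^1 + 1·2^2 + 1·2^3
  c_3 = 3 = 1·2^0 + 1·2^1
λ_0 = (1, 0, 1)
λ_1 = (0, 1, 1)
λ_2 = (1, 1, 0)
λ_3 = (0, 1, 0)

((1, 0, 1), (0, 1, 1), (1, 1, 0), (0, 1, 0))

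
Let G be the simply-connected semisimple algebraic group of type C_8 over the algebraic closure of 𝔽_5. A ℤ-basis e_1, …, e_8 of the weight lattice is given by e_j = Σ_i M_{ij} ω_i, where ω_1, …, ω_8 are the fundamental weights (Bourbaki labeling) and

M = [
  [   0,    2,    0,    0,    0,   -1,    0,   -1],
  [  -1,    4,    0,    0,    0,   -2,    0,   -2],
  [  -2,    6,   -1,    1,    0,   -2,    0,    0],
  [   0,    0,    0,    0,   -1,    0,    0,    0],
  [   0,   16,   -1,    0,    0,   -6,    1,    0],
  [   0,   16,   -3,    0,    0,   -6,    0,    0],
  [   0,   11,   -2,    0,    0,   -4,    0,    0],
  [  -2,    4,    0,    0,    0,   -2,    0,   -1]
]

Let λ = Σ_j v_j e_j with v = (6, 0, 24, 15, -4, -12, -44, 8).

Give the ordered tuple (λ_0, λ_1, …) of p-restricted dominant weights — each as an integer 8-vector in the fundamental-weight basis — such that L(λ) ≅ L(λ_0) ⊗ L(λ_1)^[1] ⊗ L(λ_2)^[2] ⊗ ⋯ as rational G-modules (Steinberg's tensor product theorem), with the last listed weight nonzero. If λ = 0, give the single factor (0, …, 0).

((4, 2, 3, 4, 4, 0, 0, 4),)

Change of basis e → ω: c = M·v where v = (6, 0, 24, 15, -4, -12, -44, 8):
  c_1 = (0)·(6) + (2)·(0) + (0)·(24) + (0)·(15) + (0)·(-4) + (-1)·(-12) + (0)·(-44) + (-1)·(8) = 4
  c_2 = (-1)·(6) + (4)·(0) + (0)·(24) + (0)·(15) + (0)·(-4) + (-2)·(-12) + (0)·(-44) + (-2)·(8) = 2
  c_3 = (-2)·(6) + (6)·(0) + (-1)·(24) + (1)·(15) + (0)·(-4) + (-2)·(-12) + (0)·(-44) + (0)·(8) = 3
  c_4 = (0)·(6) + (0)·(0) + (0)·(24) + (0)·(15) + (-1)·(-4) + (0)·(-12) + (0)·(-44) + (0)·(8) = 4
  c_5 = (0)·(6) + (16)·(0) + (-1)·(24) + (0)·(15) + (0)·(-4) + (-6)·(-12) + (1)·(-44) + (0)·(8) = 4
  c_6 = (0)·(6) + (16)·(0) + (-3)·(24) + (0)·(15) + (0)·(-4) + (-6)·(-12) + (0)·(-44) + (0)·(8) = 0
  c_7 = (0)·(6) + (11)·(0) + (-2)·(24) + (0)·(15) + (0)·(-4) + (-4)·(-12) + (0)·(-44) + (0)·(8) = 0
  c_8 = (-2)·(6) + (4)·(0) + (0)·(24) + (0)·(15) + (0)·(-4) + (-2)·(-12) + (0)·(-44) + (-1)·(8) = 4
p = 5; digits c_i = Σ_j d_{ij}·5^j, 0 ≤ d_{ij} < 5:
  c_1 = 4 = 4·5^0
  c_2 = 2 = 2·5^0
  c_3 = 3 = 3·5^0
  c_4 = 4 = 4·5^0
  c_5 = 4 = 4·5^0
  c_6 = 0
  c_7 = 0
  c_8 = 4 = 4·5^0
Factor λ_0 = (4, 2, 3, 4, 4, 0, 0, 4)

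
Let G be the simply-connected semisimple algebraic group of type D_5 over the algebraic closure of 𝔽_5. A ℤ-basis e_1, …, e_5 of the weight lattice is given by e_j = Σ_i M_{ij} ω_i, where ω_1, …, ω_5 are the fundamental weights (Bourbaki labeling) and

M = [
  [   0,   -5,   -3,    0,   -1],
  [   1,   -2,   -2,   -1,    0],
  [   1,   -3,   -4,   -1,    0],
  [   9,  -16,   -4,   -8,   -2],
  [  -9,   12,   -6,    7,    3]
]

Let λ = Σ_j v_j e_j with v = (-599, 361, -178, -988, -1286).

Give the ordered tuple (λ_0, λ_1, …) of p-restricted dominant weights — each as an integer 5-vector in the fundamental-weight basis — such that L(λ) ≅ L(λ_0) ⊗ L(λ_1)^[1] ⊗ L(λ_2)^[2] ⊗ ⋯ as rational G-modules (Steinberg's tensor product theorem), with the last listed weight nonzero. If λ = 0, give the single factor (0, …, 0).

((0, 3, 3, 1, 2), (3, 4, 3, 4, 3))

ω-coordinates c = M·v, v = (-599, 361, -178, -988, -1286):
  c_1 = 0*-599 + -5*361 + -3*-178 + 0*-988 + -1*-1286 = 15
  c_2 = 1*-599 + -2*361 + -2*-178 + -1*-988 + 0*-1286 = 23
  c_3 = 1*-599 + -3*361 + -4*-178 + -1*-988 + 0*-1286 = 18
  c_4 = 9*-599 + -16*361 + -4*-178 + -8*-988 + -2*-1286 = 21
  c_5 = -9*-599 + 12*361 + -6*-178 + 7*-988 + 3*-1286 = 17
p = 5; digits c_i = Σ_j d_{ij}·5^j, 0 ≤ d_{ij} < 5:
  c_1 = 15 = 0·5^0 + 3·5^1
  c_2 = 23 = 3·5^0 + 4·5^1
  c_3 = 18 = 3·5^0 + 3·5^1
  c_4 = 21 = 1·5^0 + 4·5^1
  c_5 = 17 = 2·5^0 + 3·5^1
Factor λ_0 = (0, 3, 3, 1, 2)
Factor λ_1 = (3, 4, 3, 4, 3)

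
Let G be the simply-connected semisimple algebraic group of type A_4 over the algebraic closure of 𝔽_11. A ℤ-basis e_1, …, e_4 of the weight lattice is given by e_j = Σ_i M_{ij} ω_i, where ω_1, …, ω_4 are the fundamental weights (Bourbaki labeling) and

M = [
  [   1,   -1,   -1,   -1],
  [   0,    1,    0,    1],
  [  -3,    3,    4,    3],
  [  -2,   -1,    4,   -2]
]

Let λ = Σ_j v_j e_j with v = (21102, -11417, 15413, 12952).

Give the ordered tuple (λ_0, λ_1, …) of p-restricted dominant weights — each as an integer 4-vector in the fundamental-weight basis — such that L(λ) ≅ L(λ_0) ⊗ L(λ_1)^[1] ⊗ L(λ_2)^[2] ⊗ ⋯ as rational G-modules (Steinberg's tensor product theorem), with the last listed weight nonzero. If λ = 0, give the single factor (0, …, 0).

((7, 6, 3, 0), (3, 7, 4, 0), (1, 1, 2, 8), (3, 1, 2, 3))

Change of basis e → ω: c = M·v where v = (21102, -11417, 15413, 12952):
  c_1 = (1)·(21102) + (-1)·(-11417) + (-1)·(15413) + (-1)·(12952) = 4154
  c_2 = (0)·(21102) + (1)·(-11417) + (0)·(15413) + (1)·(12952) = 1535
  c_3 = (-3)·(21102) + (3)·(-11417) + (4)·(15413) + (3)·(12952) = 2951
  c_4 = (-2)·(21102) + (-1)·(-11417) + (4)·(15413) + (-2)·(12952) = 4961
p = 11; digits c_i = Σ_j d_{ij}·11^j, 0 ≤ d_{ij} < 11:
  c_1 = 4154 = 7·11^0 + 3·11^1 + 1·11^2 + 3·11^3
  c_2 = 1535 = 6·11^0 + 7·11^1 + 1·11^2 + 1·11^3
  c_3 = 2951 = 3·11^0 + 4·11^1 + 2·11^2 + 2·11^3
  c_4 = 4961 = 0·11^0 + 0·11^1 + 8·11^2 + 3·11^3
Factor λ_0 = (7, 6, 3, 0)
Factor λ_1 = (3, 7, 4, 0)
Factor λ_2 = (1, 1, 2, 8)
Factor λ_3 = (3, 1, 2, 3)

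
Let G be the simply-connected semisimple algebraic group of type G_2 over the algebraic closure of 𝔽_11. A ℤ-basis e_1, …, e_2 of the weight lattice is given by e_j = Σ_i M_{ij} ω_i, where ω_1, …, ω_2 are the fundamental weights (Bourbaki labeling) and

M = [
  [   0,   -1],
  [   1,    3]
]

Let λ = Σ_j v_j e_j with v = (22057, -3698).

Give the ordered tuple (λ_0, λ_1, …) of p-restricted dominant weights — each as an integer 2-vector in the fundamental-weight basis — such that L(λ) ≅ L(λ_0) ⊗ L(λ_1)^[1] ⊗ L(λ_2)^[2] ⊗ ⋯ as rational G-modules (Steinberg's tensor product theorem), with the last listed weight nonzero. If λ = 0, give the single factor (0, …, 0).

((2, 7), (6, 6), (8, 2), (2, 8))

Change of basis e → ω: c = M·v where v = (22057, -3698):
  c_1 = (0)·(22057) + (-1)·(-3698) = 3698
  c_2 = (1)·(22057) + (3)·(-3698) = 10963
p = 11; digits c_i = Σ_j d_{ij}·11^j, 0 ≤ d_{ij} < 11:
  c_1 = 3698 = 2·11^0 + 6·11^1 + 8·11^2 + 2·11^3
  c_2 = 10963 = 7·11^0 + 6·11^1 + 2·11^2 + 8·11^3
p-restricted factor λ_0 = (2, 7)
p-restricted factor λ_1 = (6, 6)
p-restricted factor λ_2 = (8, 2)
p-restricted factor λ_3 = (2, 8)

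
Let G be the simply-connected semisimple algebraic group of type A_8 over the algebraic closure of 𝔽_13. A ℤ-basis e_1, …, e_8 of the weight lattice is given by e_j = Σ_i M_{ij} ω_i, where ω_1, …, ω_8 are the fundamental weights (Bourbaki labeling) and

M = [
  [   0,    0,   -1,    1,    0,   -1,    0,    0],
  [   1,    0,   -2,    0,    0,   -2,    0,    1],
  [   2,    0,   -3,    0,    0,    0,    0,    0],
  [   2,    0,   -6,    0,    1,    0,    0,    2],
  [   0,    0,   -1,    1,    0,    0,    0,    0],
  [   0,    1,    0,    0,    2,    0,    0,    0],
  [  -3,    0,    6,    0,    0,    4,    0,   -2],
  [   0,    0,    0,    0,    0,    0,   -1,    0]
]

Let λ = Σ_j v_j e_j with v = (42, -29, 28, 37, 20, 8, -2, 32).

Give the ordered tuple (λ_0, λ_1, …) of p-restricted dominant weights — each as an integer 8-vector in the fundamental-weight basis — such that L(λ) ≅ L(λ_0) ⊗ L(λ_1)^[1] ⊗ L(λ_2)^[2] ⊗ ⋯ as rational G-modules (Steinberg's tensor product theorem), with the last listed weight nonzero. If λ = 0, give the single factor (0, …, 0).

In the fundamental-weight basis, λ has coordinates c = M·v (v = (42, -29, 28, 37, 20, 8, -2, 32)):
  c_1 = 0·42 + (0)·(-29) + (-1)·(28) + 1·37 + 0·20 + (-1)·(8) + (0)·(-2) + 0·32 = 1
  c_2 = 1·42 + (0)·(-29) + (-2)·(28) + 0·37 + 0·20 + (-2)·(8) + (0)·(-2) + 1·32 = 2
  c_3 = 2·42 + (0)·(-29) + (-3)·(28) + 0·37 + 0·20 + 0·8 + (0)·(-2) + 0·32 = 0
  c_4 = 2·42 + (0)·(-29) + (-6)·(28) + 0·37 + 1·20 + 0·8 + (0)·(-2) + 2·32 = 0
  c_5 = 0·42 + (0)·(-29) + (-1)·(28) + 1·37 + 0·20 + 0·8 + (0)·(-2) + 0·32 = 9
  c_6 = 0·42 + (1)·(-29) + 0·28 + 0·37 + 2·20 + 0·8 + (0)·(-2) + 0·32 = 11
  c_7 = (-3)·(42) + (0)·(-29) + 6·28 + 0·37 + 0·20 + 4·8 + (0)·(-2) + (-2)·(32) = 10
  c_8 = 0·42 + (0)·(-29) + 0·28 + 0·37 + 0·20 + 0·8 + (-1)·(-2) + 0·32 = 2
Writing each c_i in base p = 13:
  c_1 = 1 = 1·13^0
  c_2 = 2 = 2·13^0
  c_3 = 0
  c_4 = 0
  c_5 = 9 = 9·13^0
  c_6 = 11 = 11·13^0
  c_7 = 10 = 10·13^0
  c_8 = 2 = 2·13^0
Factor λ_0 = (1, 2, 0, 0, 9, 11, 10, 2)

((1, 2, 0, 0, 9, 11, 10, 2),)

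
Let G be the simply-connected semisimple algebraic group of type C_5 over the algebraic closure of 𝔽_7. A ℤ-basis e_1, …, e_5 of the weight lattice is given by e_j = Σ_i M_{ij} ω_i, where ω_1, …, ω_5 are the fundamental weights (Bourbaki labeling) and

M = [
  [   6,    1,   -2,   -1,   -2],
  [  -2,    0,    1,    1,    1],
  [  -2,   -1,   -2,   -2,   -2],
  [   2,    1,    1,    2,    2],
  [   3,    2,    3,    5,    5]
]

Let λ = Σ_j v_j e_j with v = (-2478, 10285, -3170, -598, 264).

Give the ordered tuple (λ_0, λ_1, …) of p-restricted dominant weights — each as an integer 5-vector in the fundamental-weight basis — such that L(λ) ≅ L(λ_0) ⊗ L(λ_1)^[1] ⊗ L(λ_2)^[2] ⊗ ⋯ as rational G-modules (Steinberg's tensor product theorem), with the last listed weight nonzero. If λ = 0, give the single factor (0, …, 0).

((0, 3, 6, 0, 3), (2, 4, 1, 3, 6), (2, 1, 6, 2, 4), (5, 4, 4, 4, 5))

In the fundamental-weight basis, λ has coordinates c = M·v (v = (-2478, 10285, -3170, -598, 264)):
  c_1 = (6)·(-2478) + 1·10285 + (-2)·(-3170) + (-1)·(-598) + (-2)·(264) = 1827
  c_2 = (-2)·(-2478) + 0·10285 + (1)·(-3170) + (1)·(-598) + 1·264 = 1452
  c_3 = (-2)·(-2478) + (-1)·(10285) + (-2)·(-3170) + (-2)·(-598) + (-2)·(264) = 1679
  c_4 = (2)·(-2478) + 1·10285 + (1)·(-3170) + (2)·(-598) + 2·264 = 1491
  c_5 = (3)·(-2478) + 2·10285 + (3)·(-3170) + (5)·(-598) + 5·264 = 1956
Expand coordinatewise in base 7:
  c_1 = 1827 = 0·7^0 + 2·7^1 + 2·7^2 + 5·7^3
  c_2 = 1452 = 3·7^0 + 4·7^1 + 1·7^2 + 4·7^3
  c_3 = 1679 = 6·7^0 + 1·7^1 + 6·7^2 + 4·7^3
  c_4 = 1491 = 0·7^0 + 3·7^1 + 2·7^2 + 4·7^3
  c_5 = 1956 = 3·7^0 + 6·7^1 + 4·7^2 + 5·7^3
λ_0 = (0, 3, 6, 0, 3)
λ_1 = (2, 4, 1, 3, 6)
λ_2 = (2, 1, 6, 2, 4)
λ_3 = (5, 4, 4, 4, 5)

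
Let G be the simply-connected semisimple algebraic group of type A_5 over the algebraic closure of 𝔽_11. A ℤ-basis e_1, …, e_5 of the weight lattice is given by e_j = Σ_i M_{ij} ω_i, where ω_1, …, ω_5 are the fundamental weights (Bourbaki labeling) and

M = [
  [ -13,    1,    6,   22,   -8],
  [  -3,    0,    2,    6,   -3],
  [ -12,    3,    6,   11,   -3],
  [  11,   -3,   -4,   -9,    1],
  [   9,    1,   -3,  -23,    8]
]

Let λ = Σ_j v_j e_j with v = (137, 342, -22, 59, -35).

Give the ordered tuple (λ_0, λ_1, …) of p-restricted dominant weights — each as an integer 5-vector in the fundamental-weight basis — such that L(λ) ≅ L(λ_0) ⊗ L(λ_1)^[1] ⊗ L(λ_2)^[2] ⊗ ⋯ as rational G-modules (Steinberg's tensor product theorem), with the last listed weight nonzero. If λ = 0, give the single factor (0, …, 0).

((7, 4, 4, 3, 4),)

Compute c_i = Σ_j M_{ij} v_j with v = (137, 342, -22, 59, -35):
  c_1 = (-13)·(137) + 1·342 + (6)·(-22) + 22·59 + (-8)·(-35) = 7
  c_2 = (-3)·(137) + 0·342 + (2)·(-22) + 6·59 + (-3)·(-35) = 4
  c_3 = (-12)·(137) + 3·342 + (6)·(-22) + 11·59 + (-3)·(-35) = 4
  c_4 = 11·137 + (-3)·(342) + (-4)·(-22) + (-9)·(59) + (1)·(-35) = 3
  c_5 = 9·137 + 1·342 + (-3)·(-22) + (-23)·(59) + (8)·(-35) = 4
p = 11; digits c_i = Σ_j d_{ij}·11^j, 0 ≤ d_{ij} < 11:
  c_1 = 7 = 7·11^0
  c_2 = 4 = 4·11^0
  c_3 = 4 = 4·11^0
  c_4 = 3 = 3·11^0
  c_5 = 4 = 4·11^0
Factor λ_0 = (7, 4, 4, 3, 4)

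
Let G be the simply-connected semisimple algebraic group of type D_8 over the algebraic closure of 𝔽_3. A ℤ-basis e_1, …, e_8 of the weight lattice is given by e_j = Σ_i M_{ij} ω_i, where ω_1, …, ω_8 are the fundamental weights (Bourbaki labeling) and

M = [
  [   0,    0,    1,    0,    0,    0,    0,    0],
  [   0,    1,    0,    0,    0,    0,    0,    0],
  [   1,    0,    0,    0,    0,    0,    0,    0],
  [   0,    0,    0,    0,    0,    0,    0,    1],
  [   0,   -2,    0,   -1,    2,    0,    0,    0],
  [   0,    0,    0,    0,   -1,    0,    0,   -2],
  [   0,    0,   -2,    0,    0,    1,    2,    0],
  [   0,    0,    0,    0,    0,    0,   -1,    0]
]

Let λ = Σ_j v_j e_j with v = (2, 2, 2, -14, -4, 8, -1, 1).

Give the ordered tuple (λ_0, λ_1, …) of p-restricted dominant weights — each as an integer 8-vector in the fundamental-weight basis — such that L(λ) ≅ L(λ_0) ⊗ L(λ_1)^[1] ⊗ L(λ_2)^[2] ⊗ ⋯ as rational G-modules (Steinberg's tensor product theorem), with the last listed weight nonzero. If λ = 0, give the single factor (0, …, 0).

((2, 2, 2, 1, 2, 2, 2, 1),)

Compute c_i = Σ_j M_{ij} v_j with v = (2, 2, 2, -14, -4, 8, -1, 1):
  c_1 = 0·2 + 0·2 + 1·2 + (0)·(-14) + (0)·(-4) + 0·8 + (0)·(-1) + 0·1 = 2
  c_2 = 0·2 + 1·2 + 0·2 + (0)·(-14) + (0)·(-4) + 0·8 + (0)·(-1) + 0·1 = 2
  c_3 = 1·2 + 0·2 + 0·2 + (0)·(-14) + (0)·(-4) + 0·8 + (0)·(-1) + 0·1 = 2
  c_4 = 0·2 + 0·2 + 0·2 + (0)·(-14) + (0)·(-4) + 0·8 + (0)·(-1) + 1·1 = 1
  c_5 = 0·2 + (-2)·(2) + 0·2 + (-1)·(-14) + (2)·(-4) + 0·8 + (0)·(-1) + 0·1 = 2
  c_6 = 0·2 + 0·2 + 0·2 + (0)·(-14) + (-1)·(-4) + 0·8 + (0)·(-1) + (-2)·(1) = 2
  c_7 = 0·2 + 0·2 + (-2)·(2) + (0)·(-14) + (0)·(-4) + 1·8 + (2)·(-1) + 0·1 = 2
  c_8 = 0·2 + 0·2 + 0·2 + (0)·(-14) + (0)·(-4) + 0·8 + (-1)·(-1) + 0·1 = 1
p = 3; digits c_i = Σ_j d_{ij}·3^j, 0 ≤ d_{ij} < 3:
  c_1 = 2 = 2·3^0
  c_2 = 2 = 2·3^0
  c_3 = 2 = 2·3^0
  c_4 = 1 = 1·3^0
  c_5 = 2 = 2·3^0
  c_6 = 2 = 2·3^0
  c_7 = 2 = 2·3^0
  c_8 = 1 = 1·3^0
λ_0 = (2, 2, 2, 1, 2, 2, 2, 1)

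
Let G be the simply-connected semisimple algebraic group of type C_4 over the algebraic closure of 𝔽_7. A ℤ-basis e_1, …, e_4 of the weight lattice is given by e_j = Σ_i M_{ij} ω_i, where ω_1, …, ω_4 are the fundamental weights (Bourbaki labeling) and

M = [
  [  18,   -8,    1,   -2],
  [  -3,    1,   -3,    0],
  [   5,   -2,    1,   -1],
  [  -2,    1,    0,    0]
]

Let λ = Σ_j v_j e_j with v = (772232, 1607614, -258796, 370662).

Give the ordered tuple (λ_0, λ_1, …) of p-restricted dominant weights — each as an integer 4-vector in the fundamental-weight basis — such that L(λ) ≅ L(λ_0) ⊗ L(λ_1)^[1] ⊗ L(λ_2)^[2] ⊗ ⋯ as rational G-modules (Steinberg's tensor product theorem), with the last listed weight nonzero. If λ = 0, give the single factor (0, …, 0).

Converting to the ω-basis (c_i = row i of M dotted with v = (772232, 1607614, -258796, 370662)):
  c_1 = (18)·(772232) + (-8)·(1607614) + (1)·(-258796) + (-2)·(370662) = 39144
  c_2 = (-3)·(772232) + (1)·(1607614) + (-3)·(-258796) + (0)·(370662) = 67306
  c_3 = (5)·(772232) + (-2)·(1607614) + (1)·(-258796) + (-1)·(370662) = 16474
  c_4 = (-2)·(772232) + (1)·(1607614) + (0)·(-258796) + (0)·(370662) = 63150
Writing each c_i in base p = 7:
  c_1 = 39144 = 0·7^0 + 6·7^1 + 0·7^2 + 2·7^3 + 2·7^4 + 2·7^5
  c_2 = 67306 = 1·7^0 + 4·7^1 + 1·7^2 + 0·7^3 + 0·7^4 + 4·7^5
  c_3 = 16474 = 3·7^0 + 1·7^1 + 0·7^2 + 6·7^3 + 6·7^4
  c_4 = 63150 = 3·7^0 + 5·7^1 + 0·7^2 + 2·7^3 + 5·7^4 + 3·7^5
p-restricted factor λ_0 = (0, 1, 3, 3)
p-restricted factor λ_1 = (6, 4, 1, 5)
p-restricted factor λ_2 = (0, 1, 0, 0)
p-restricted factor λ_3 = (2, 0, 6, 2)
p-restricted factor λ_4 = (2, 0, 6, 5)
p-restricted factor λ_5 = (2, 4, 0, 3)

((0, 1, 3, 3), (6, 4, 1, 5), (0, 1, 0, 0), (2, 0, 6, 2), (2, 0, 6, 5), (2, 4, 0, 3))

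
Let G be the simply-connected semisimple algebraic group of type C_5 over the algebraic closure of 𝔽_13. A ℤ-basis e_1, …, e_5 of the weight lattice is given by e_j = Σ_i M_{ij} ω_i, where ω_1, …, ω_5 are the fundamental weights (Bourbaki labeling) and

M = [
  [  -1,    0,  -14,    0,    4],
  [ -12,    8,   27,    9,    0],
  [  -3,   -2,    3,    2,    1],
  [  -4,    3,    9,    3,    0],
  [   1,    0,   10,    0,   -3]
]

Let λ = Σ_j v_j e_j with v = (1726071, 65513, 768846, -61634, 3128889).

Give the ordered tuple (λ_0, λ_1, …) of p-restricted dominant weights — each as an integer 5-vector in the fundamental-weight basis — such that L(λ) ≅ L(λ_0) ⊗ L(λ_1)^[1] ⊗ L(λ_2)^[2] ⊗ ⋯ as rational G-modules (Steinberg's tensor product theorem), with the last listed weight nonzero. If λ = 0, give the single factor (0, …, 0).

((5, 9, 8, 5, 5), (9, 0, 3, 7, 11), (8, 0, 4, 3, 8), (11, 7, 1, 12, 12))

Converting to the ω-basis (c_i = row i of M dotted with v = (1726071, 65513, 768846, -61634, 3128889)):
  c_1 = (-1)·(1726071) + 0·65513 + (-14)·(768846) + (0)·(-61634) + 4·3128889 = 25641
  c_2 = (-12)·(1726071) + 8·65513 + 27·768846 + (9)·(-61634) + 0·3128889 = 15388
  c_3 = (-3)·(1726071) + (-2)·(65513) + 3·768846 + (2)·(-61634) + 1·3128889 = 2920
  c_4 = (-4)·(1726071) + 3·65513 + 9·768846 + (3)·(-61634) + 0·3128889 = 26967
  c_5 = 1·1726071 + 0·65513 + 10·768846 + (0)·(-61634) + (-3)·(3128889) = 27864
p = 13; digits c_i = Σ_j d_{ij}·13^j, 0 ≤ d_{ij} < 13:
  c_1 = 25641 = 5·13^0 + 9·13^1 + 8·13^2 + 11·13^3
  c_2 = 15388 = 9·13^0 + 0·13^1 + 0·13^2 + 7·13^3
  c_3 = 2920 = 8·13^0 + 3·13^1 + 4·13^2 + 1·13^3
  c_4 = 26967 = 5·13^0 + 7·13^1 + 3·13^2 + 12·13^3
  c_5 = 27864 = 5·13^0 + 11·13^1 + 8·13^2 + 12·13^3
Factor λ_0 = (5, 9, 8, 5, 5)
Factor λ_1 = (9, 0, 3, 7, 11)
Factor λ_2 = (8, 0, 4, 3, 8)
Factor λ_3 = (11, 7, 1, 12, 12)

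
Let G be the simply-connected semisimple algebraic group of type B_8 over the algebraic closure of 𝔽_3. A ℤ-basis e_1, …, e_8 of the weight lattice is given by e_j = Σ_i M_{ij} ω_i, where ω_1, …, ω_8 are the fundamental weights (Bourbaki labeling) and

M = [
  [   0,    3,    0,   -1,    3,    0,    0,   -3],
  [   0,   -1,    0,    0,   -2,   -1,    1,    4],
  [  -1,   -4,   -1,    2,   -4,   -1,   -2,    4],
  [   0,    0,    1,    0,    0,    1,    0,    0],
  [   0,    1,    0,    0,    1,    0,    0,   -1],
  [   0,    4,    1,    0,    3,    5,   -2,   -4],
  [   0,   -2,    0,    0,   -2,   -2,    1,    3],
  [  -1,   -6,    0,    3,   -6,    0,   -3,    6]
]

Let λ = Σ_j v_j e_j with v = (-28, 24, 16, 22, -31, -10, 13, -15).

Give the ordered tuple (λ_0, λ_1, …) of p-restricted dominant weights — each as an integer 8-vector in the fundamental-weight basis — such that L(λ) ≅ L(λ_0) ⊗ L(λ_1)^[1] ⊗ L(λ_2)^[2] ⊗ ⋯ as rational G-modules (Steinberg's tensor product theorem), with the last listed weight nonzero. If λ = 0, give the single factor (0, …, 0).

((2, 1, 2, 0, 2, 0, 2, 1), (0, 0, 2, 2, 2, 1, 0, 2))

Converting to the ω-basis (c_i = row i of M dotted with v = (-28, 24, 16, 22, -31, -10, 13, -15)):
  c_1 = (0)·(-28) + 3·24 + 0·16 + (-1)·(22) + (3)·(-31) + (0)·(-10) + 0·13 + (-3)·(-15) = 2
  c_2 = (0)·(-28) + (-1)·(24) + 0·16 + 0·22 + (-2)·(-31) + (-1)·(-10) + 1·13 + (4)·(-15) = 1
  c_3 = (-1)·(-28) + (-4)·(24) + (-1)·(16) + 2·22 + (-4)·(-31) + (-1)·(-10) + (-2)·(13) + (4)·(-15) = 8
  c_4 = (0)·(-28) + 0·24 + 1·16 + 0·22 + (0)·(-31) + (1)·(-10) + 0·13 + (0)·(-15) = 6
  c_5 = (0)·(-28) + 1·24 + 0·16 + 0·22 + (1)·(-31) + (0)·(-10) + 0·13 + (-1)·(-15) = 8
  c_6 = (0)·(-28) + 4·24 + 1·16 + 0·22 + (3)·(-31) + (5)·(-10) + (-2)·(13) + (-4)·(-15) = 3
  c_7 = (0)·(-28) + (-2)·(24) + 0·16 + 0·22 + (-2)·(-31) + (-2)·(-10) + 1·13 + (3)·(-15) = 2
  c_8 = (-1)·(-28) + (-6)·(24) + 0·16 + 3·22 + (-6)·(-31) + (0)·(-10) + (-3)·(13) + (6)·(-15) = 7
Base-3 expansion of each c_i:
  c_1 = 2 = 2·3^0
  c_2 = 1 = 1·3^0
  c_3 = 8 = 2·3^0 + 2·3^1
  c_4 = 6 = 0·3^0 + 2·3^1
  c_5 = 8 = 2·3^0 + 2·3^1
  c_6 = 3 = 0·3^0 + 1·3^1
  c_7 = 2 = 2·3^0
  c_8 = 7 = 1·3^0 + 2·3^1
λ_0 = (2, 1, 2, 0, 2, 0, 2, 1)
λ_1 = (0, 0, 2, 2, 2, 1, 0, 2)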